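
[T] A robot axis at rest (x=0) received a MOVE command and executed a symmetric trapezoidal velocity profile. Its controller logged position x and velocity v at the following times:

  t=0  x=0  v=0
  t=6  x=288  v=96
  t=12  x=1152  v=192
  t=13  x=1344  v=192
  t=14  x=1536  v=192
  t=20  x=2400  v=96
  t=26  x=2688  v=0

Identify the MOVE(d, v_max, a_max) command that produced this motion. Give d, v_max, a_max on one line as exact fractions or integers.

final state: t=26, x=2688, v=0 → d = 2688
a_max = (96−0)/(6−0) = 16
max v = 192 over t∈[12,14] → v_max = 192
check: 192·(12+2) = 2688 ✓

d=2688 v_max=192 a_max=16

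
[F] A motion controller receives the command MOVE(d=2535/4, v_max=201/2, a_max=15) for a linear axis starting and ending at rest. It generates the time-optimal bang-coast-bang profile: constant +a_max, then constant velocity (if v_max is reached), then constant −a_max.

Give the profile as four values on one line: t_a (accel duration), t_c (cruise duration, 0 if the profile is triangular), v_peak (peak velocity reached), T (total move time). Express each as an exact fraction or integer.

(v_max)²/a_max = (201/2)²/15 = 13467/20
2535/4 < 13467/20 so t_c = 0
v_peak = √(2535/4·15) = √(38025/4) = 195/2
t_a = (195/2)/15 = 13/2; t_c = 0
T = 2·13/2 = 13

t_a=13/2 t_c=0 v_peak=195/2 T=13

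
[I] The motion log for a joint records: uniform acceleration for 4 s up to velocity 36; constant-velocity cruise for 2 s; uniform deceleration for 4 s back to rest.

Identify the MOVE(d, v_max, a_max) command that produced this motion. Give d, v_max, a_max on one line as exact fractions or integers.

a_max = 36/4 = 9
d_a = ½·36·4 = 72; d_c = 36·2 = 72
d = 2·72 + 72 = 216
t_c = 2 > 0 → v_max = v_peak = 36

d=216 v_max=36 a_max=9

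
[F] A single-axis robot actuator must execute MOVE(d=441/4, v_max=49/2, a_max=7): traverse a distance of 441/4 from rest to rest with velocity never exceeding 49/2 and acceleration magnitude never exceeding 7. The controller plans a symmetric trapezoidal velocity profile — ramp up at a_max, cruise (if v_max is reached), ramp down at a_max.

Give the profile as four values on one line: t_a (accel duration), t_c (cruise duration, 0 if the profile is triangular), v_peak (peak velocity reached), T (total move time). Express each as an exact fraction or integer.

(v_max)²/a_max = (49/2)²/7 = 343/4
441/4 ≥ 343/4 → trapezoidal
t_a = (49/2)/7 = 7/2; v_peak = 49/2
d_cruise = 441/4 − 343/4 = 49/2; t_c = (49/2)/(49/2) = 1
T = 2·7/2 + 1 = 8

t_a=7/2 t_c=1 v_peak=49/2 T=8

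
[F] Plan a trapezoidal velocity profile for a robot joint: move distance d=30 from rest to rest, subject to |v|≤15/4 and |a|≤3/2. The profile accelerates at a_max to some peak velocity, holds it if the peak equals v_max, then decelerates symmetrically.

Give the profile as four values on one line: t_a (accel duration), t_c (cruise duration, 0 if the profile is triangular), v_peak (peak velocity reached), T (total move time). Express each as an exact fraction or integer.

t_a=5/2 t_c=11/2 v_peak=15/4 T=21/2

vₘ²/aₘ = (15/4)²/(3/2) = 75/8
30 ≥ 75/8 → trapezoidal
t_a = (15/4)/(3/2) = 5/2; v_peak = 15/4
d_cruise = 30 − 75/8 = 165/8; t_c = (165/8)/(15/4) = 11/2
T = 2·5/2 + 11/2 = 21/2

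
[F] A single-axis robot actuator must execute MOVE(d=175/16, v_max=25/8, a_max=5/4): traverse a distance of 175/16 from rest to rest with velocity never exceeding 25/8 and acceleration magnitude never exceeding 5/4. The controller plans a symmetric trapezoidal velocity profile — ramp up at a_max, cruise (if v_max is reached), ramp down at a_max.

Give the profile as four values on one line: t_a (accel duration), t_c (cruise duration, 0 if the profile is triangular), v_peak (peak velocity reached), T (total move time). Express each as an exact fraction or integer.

vₘ²/aₘ = (25/8)²/(5/4) = 125/16
175/16 ≥ 125/16 so v_max reached
t_a = (25/8)/(5/4) = 5/2; v_peak = 25/8
d_cruise = 175/16 − 125/16 = 25/8; t_c = (25/8)/(25/8) = 1
T = 2·5/2 + 1 = 6

t_a=5/2 t_c=1 v_peak=25/8 T=6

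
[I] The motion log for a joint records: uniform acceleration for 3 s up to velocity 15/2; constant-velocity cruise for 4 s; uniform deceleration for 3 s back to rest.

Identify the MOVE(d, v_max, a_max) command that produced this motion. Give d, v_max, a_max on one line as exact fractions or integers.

d=105/2 v_max=15/2 a_max=5/2

a_max = (15/2)/3 = 5/2
d_a = ½·15/2·3 = 45/4; d_c = 15/2·4 = 30
d = 2·45/4 + 30 = 105/2
t_c = 4 > 0 → v_max = v_peak = 15/2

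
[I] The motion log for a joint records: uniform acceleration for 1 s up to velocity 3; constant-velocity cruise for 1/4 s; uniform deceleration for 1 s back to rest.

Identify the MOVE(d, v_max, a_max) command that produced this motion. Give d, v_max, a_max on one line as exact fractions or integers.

a_max = 3/1 = 3
d_a = ½·3·1 = 3/2; d_c = 3·1/4 = 3/4
d = 2·3/2 + 3/4 = 15/4
t_c = 1/4 > 0 ⇒ limit active, v_max = 3

d=15/4 v_max=3 a_max=3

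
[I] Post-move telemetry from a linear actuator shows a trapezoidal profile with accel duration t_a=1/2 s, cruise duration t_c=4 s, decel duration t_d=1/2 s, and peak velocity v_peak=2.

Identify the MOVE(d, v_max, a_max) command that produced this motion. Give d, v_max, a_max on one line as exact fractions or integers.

a_max = 2/(1/2) = 4
d_a = ½·2·1/2 = 1/2; d_c = 2·4 = 8
d = 2·1/2 + 8 = 9
t_c = 4 > 0 so v_max = 2

d=9 v_max=2 a_max=4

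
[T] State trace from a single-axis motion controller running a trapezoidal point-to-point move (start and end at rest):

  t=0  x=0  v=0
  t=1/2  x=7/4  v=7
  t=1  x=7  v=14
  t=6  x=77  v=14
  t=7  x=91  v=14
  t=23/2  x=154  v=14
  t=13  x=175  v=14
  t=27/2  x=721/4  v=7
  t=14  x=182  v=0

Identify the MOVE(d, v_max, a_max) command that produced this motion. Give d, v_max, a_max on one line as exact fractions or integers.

d=182 v_max=14 a_max=14

final state: t=14, x=182, v=0 → d = 182
a_max = (7−0)/(1/2−0) = 14
max v = 14 over t∈[1,13] → v_max = 14
check: 14·(1+12) = 182 ✓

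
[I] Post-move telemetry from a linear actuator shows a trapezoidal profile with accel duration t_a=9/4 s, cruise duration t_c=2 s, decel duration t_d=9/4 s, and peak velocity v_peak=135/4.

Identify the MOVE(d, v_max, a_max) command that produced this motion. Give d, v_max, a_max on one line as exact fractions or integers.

d=2295/16 v_max=135/4 a_max=15

a_max = (135/4)/(9/4) = 15
d_a = ½·135/4·9/4 = 1215/32; d_c = 135/4·2 = 135/2
d = 2·1215/32 + 135/2 = 2295/16
t_c = 2 > 0 ⇒ limit active, v_max = 135/4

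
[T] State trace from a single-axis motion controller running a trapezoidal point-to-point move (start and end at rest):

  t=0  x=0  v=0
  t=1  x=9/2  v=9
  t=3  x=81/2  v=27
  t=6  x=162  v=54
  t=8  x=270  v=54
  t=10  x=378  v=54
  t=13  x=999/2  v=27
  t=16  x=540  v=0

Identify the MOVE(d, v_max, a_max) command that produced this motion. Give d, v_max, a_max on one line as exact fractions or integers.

final state: t=16, x=540, v=0 → d = 540
a_max = (9−0)/(1−0) = 9
max v = 54 over t∈[6,10] → v_max = 54
check: 54·(6+4) = 540 ✓

d=540 v_max=54 a_max=9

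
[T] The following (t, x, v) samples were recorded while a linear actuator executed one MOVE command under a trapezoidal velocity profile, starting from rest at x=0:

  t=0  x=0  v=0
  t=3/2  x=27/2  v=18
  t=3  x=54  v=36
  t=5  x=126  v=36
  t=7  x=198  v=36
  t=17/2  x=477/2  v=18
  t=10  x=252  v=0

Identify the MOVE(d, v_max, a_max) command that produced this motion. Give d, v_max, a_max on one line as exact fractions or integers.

final state: t=10, x=252, v=0 → d = 252
a_max = (18−0)/(3/2−0) = 12
max v = 36 over t∈[3,7] → v_max = 36
check: 36·(3+4) = 252 ✓

d=252 v_max=36 a_max=12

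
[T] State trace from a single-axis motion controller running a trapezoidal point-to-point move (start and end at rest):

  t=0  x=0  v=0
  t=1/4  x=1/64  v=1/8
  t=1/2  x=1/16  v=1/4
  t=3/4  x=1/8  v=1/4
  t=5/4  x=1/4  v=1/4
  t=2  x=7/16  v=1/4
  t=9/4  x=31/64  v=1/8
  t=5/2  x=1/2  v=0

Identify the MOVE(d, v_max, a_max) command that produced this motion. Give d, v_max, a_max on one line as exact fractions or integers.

final state: t=5/2, x=1/2, v=0 → d = 1/2
a_max = (1/8−0)/(1/4−0) = 1/2
max v = 1/4 over t∈[1/2,2] → v_max = 1/4
check: 1/4·(1/2+3/2) = 1/2 ✓

d=1/2 v_max=1/4 a_max=1/2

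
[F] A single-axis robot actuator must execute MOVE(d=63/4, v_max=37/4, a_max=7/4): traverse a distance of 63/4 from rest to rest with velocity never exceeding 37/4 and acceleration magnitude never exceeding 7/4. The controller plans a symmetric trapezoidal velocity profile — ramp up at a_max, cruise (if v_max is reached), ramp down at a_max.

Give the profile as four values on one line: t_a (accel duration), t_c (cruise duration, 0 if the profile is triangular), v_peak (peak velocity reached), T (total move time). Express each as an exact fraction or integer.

v_max²/a_max = (37/4)²/(7/4) = 1369/28
63/4 < 1369/28 so t_c = 0
v_peak = √(63/4·7/4) = √(441/16) = 21/4
t_a = (21/4)/(7/4) = 3; t_c = 0
T = 2·3 = 6

t_a=3 t_c=0 v_peak=21/4 T=6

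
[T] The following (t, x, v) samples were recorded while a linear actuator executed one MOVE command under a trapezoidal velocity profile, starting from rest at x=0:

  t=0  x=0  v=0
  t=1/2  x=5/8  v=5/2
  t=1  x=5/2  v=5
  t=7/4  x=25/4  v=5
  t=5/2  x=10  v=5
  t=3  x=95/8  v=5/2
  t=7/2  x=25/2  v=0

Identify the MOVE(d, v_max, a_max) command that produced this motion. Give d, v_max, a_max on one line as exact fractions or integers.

d=25/2 v_max=5 a_max=5

final state: t=7/2, x=25/2, v=0 → d = 25/2
a_max = (5/2−0)/(1/2−0) = 5
max v = 5 over t∈[1,5/2] → v_max = 5
check: 5·(1+3/2) = 25/2 ✓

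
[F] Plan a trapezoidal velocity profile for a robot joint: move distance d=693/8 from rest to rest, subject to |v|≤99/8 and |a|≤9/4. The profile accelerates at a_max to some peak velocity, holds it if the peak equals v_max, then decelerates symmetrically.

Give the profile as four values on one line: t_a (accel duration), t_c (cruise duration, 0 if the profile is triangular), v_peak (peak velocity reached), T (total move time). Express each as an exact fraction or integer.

(v_max)²/a_max = (99/8)²/(9/4) = 1089/16
693/8 ≥ 1089/16 ⇒ cruise phase
t_a = (99/8)/(9/4) = 11/2; v_peak = 99/8
d_cruise = 693/8 − 1089/16 = 297/16; t_c = (297/16)/(99/8) = 3/2
T = 2·11/2 + 3/2 = 25/2

t_a=11/2 t_c=3/2 v_peak=99/8 T=25/2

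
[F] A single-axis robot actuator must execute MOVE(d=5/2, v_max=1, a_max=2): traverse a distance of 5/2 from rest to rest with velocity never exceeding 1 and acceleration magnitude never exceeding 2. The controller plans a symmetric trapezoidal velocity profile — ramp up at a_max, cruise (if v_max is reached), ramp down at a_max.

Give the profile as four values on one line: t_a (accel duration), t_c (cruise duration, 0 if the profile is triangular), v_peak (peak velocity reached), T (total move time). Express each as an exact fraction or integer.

t_a=1/2 t_c=2 v_peak=1 T=3

vₘ²/aₘ = 1²/2 = 1/2
5/2 ≥ 1/2 ⇒ cruise phase
t_a = 1/2; v_peak = 1
d_cruise = 5/2 − 1/2 = 2; t_c = 2/1 = 2
T = 2·1/2 + 2 = 3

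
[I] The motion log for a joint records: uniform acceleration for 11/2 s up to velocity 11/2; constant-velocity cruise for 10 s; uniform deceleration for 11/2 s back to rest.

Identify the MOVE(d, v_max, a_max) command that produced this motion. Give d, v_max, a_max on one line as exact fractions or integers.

d=341/4 v_max=11/2 a_max=1

a_max = (11/2)/(11/2) = 1
d_a = ½·11/2·11/2 = 121/8; d_c = 11/2·10 = 55
d = 2·121/8 + 55 = 341/4
t_c = 10 > 0 → v_max = v_peak = 11/2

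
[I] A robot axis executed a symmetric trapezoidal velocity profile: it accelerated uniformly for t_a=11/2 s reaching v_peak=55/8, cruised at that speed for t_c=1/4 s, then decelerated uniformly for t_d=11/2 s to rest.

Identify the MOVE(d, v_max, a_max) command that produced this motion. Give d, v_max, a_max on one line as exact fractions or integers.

d=1265/32 v_max=55/8 a_max=5/4

a_max = (55/8)/(11/2) = 5/4
d_a = ½·55/8·11/2 = 605/32; d_c = 55/8·1/4 = 55/32
d = 2·605/32 + 55/32 = 1265/32
t_c = 1/4 > 0 ⇒ limit active, v_max = 55/8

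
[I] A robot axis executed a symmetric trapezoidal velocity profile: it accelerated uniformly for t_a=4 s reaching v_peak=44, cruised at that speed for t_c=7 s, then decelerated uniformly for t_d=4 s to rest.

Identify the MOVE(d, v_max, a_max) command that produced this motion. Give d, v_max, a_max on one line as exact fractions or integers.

a_max = 44/4 = 11
d_a = ½·44·4 = 88; d_c = 44·7 = 308
d = 2·88 + 308 = 484
t_c = 7 > 0 ⇒ limit active, v_max = 44

d=484 v_max=44 a_max=11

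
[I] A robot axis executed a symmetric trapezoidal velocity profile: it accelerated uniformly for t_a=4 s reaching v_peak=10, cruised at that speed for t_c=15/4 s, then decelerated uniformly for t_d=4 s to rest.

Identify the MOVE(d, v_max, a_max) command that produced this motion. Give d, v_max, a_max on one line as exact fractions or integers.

d=155/2 v_max=10 a_max=5/2

a_max = 10/4 = 5/2
d_a = ½·10·4 = 20; d_c = 10·15/4 = 75/2
d = 2·20 + 75/2 = 155/2
t_c = 15/4 > 0 ⇒ limit active, v_max = 10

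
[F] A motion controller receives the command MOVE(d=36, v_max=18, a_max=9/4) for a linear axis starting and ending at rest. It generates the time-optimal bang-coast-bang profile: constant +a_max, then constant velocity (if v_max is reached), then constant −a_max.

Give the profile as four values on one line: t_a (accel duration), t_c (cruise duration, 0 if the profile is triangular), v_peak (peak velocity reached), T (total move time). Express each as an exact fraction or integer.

vₘ²/aₘ = 18²/(9/4) = 144
36 < 144 ⇒ no cruise
v_peak = √(36·9/4) = √81 = 9
t_a = 9/(9/4) = 4; t_c = 0
T = 2·4 = 8

t_a=4 t_c=0 v_peak=9 T=8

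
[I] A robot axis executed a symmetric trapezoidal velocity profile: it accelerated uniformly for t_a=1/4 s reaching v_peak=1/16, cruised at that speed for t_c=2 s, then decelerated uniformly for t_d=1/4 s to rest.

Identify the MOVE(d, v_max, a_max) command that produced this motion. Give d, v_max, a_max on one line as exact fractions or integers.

d=9/64 v_max=1/16 a_max=1/4

a_max = (1/16)/(1/4) = 1/4
d_a = ½·1/16·1/4 = 1/128; d_c = 1/16·2 = 1/8
d = 2·1/128 + 1/8 = 9/64
t_c = 2 > 0 → v_max = v_peak = 1/16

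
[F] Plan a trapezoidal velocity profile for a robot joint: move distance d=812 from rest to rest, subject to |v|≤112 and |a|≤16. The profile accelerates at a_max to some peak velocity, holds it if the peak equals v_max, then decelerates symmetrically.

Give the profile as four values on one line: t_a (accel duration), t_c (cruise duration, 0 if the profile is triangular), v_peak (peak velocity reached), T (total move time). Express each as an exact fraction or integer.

(v_max)²/a_max = 112²/16 = 784
812 ≥ 784 ⇒ cruise phase
t_a = 112/16 = 7; v_peak = 112
d_cruise = 812 − 784 = 28; t_c = 28/112 = 1/4
T = 2·7 + 1/4 = 57/4

t_a=7 t_c=1/4 v_peak=112 T=57/4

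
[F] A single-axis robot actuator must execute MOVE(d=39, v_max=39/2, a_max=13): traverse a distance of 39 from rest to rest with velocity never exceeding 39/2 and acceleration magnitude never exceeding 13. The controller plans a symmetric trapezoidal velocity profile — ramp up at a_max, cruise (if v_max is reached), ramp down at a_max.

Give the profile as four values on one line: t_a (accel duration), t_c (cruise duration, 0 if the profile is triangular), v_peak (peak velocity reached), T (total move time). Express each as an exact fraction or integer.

t_a=3/2 t_c=1/2 v_peak=39/2 T=7/2

v_max²/a_max = (39/2)²/13 = 117/4
39 ≥ 117/4 so v_max reached
t_a = (39/2)/13 = 3/2; v_peak = 39/2
d_cruise = 39 − 117/4 = 39/4; t_c = (39/4)/(39/2) = 1/2
T = 2·3/2 + 1/2 = 7/2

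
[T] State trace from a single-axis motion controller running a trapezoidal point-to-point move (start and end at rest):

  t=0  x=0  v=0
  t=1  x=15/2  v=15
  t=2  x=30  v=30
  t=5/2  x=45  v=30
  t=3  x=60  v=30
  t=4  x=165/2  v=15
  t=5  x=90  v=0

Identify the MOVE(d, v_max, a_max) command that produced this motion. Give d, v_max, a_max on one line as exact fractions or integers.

d=90 v_max=30 a_max=15

final state: t=5, x=90, v=0 → d = 90
a_max = (15−0)/(1−0) = 15
max v = 30 over t∈[2,3] → v_max = 30
check: 30·(2+1) = 90 ✓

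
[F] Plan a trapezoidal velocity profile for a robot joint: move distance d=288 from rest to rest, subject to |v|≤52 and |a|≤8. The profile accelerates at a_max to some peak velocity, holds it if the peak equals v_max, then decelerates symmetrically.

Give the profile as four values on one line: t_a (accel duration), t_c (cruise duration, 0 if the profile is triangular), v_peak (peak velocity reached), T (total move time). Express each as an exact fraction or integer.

t_a=6 t_c=0 v_peak=48 T=12

v_max²/a_max = 52²/8 = 338
288 < 338 so t_c = 0
v_peak = √(288·8) = √2304 = 48
t_a = 48/8 = 6; t_c = 0
T = 2·6 = 12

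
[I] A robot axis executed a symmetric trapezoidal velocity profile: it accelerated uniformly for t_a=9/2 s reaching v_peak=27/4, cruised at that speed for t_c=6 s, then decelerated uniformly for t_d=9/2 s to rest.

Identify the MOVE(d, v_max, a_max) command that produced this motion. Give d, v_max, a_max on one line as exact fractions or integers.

a_max = (27/4)/(9/2) = 3/2
d_a = ½·27/4·9/2 = 243/16; d_c = 27/4·6 = 81/2
d = 2·243/16 + 81/2 = 567/8
t_c = 6 > 0 so v_max = 27/4

d=567/8 v_max=27/4 a_max=3/2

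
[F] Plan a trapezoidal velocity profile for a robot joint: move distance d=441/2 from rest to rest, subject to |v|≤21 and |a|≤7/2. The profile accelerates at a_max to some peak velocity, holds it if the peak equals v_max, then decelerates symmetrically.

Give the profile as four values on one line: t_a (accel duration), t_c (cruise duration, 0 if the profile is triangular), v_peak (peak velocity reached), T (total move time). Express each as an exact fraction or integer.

t_a=6 t_c=9/2 v_peak=21 T=33/2

vₘ²/aₘ = 21²/(7/2) = 126
441/2 ≥ 126 → trapezoidal
t_a = 21/(7/2) = 6; v_peak = 21
d_cruise = 441/2 − 126 = 189/2; t_c = (189/2)/21 = 9/2
T = 2·6 + 9/2 = 33/2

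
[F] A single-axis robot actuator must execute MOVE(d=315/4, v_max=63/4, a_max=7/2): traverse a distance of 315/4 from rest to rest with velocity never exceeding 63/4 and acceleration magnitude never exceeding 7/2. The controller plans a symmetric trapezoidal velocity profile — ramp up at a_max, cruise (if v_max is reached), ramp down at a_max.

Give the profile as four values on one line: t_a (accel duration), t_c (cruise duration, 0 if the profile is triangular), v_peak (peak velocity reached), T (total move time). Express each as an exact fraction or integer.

t_a=9/2 t_c=1/2 v_peak=63/4 T=19/2

vₘ²/aₘ = (63/4)²/(7/2) = 567/8
315/4 ≥ 567/8 ⇒ cruise phase
t_a = (63/4)/(7/2) = 9/2; v_peak = 63/4
d_cruise = 315/4 − 567/8 = 63/8; t_c = (63/8)/(63/4) = 1/2
T = 2·9/2 + 1/2 = 19/2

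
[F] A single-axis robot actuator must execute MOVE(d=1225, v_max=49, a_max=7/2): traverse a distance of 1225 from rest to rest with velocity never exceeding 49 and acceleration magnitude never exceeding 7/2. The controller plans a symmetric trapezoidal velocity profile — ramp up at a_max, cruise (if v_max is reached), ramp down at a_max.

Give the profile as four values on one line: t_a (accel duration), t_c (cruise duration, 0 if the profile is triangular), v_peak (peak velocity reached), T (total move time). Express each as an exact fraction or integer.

t_a=14 t_c=11 v_peak=49 T=39

v_max²/a_max = 49²/(7/2) = 686
1225 ≥ 686 → trapezoidal
t_a = 49/(7/2) = 14; v_peak = 49
d_cruise = 1225 − 686 = 539; t_c = 539/49 = 11
T = 2·14 + 11 = 39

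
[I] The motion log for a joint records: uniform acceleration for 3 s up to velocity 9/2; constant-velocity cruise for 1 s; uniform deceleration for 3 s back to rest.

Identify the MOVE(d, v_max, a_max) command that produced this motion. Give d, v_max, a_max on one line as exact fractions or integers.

d=18 v_max=9/2 a_max=3/2

a_max = (9/2)/3 = 3/2
d_a = ½·9/2·3 = 27/4; d_c = 9/2·1 = 9/2
d = 2·27/4 + 9/2 = 18
t_c = 1 > 0 so v_max = 9/2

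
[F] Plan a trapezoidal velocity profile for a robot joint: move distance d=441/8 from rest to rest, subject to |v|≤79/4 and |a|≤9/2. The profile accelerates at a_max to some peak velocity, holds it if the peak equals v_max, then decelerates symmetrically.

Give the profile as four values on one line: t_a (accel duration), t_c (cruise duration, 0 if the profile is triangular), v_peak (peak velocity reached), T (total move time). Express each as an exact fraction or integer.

(v_max)²/a_max = (79/4)²/(9/2) = 6241/72
441/8 < 6241/72 ⇒ no cruise
v_peak = √(441/8·9/2) = √(3969/16) = 63/4
t_a = (63/4)/(9/2) = 7/2; t_c = 0
T = 2·7/2 = 7

t_a=7/2 t_c=0 v_peak=63/4 T=7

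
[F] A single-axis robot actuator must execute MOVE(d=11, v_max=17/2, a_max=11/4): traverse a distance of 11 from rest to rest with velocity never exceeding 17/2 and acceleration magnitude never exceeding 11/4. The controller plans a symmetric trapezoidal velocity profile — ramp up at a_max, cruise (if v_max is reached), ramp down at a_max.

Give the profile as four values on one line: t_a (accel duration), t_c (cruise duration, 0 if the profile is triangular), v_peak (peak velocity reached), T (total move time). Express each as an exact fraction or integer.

(v_max)²/a_max = (17/2)²/(11/4) = 289/11
11 < 289/11 → triangular
v_peak = √(11·11/4) = √(121/4) = 11/2
t_a = (11/2)/(11/4) = 2; t_c = 0
T = 2·2 = 4

t_a=2 t_c=0 v_peak=11/2 T=4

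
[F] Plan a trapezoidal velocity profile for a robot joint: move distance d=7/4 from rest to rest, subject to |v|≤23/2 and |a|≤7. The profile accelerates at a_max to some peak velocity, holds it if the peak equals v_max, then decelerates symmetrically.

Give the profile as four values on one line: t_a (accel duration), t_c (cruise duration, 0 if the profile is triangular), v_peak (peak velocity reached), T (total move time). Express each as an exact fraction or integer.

t_a=1/2 t_c=0 v_peak=7/2 T=1

vₘ²/aₘ = (23/2)²/7 = 529/28
7/4 < 529/28 ⇒ no cruise
v_peak = √(7/4·7) = √(49/4) = 7/2
t_a = (7/2)/7 = 1/2; t_c = 0
T = 2·1/2 = 1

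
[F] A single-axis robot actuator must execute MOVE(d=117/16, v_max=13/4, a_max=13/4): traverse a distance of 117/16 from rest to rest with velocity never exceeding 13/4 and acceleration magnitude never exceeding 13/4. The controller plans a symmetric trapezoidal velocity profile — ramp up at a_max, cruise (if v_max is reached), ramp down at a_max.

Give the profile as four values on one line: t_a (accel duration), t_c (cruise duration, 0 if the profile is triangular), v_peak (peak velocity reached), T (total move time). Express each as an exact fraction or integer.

vₘ²/aₘ = (13/4)²/(13/4) = 13/4
117/16 ≥ 13/4 so v_max reached
t_a = (13/4)/(13/4) = 1; v_peak = 13/4
d_cruise = 117/16 − 13/4 = 65/16; t_c = (65/16)/(13/4) = 5/4
T = 2·1 + 5/4 = 13/4

t_a=1 t_c=5/4 v_peak=13/4 T=13/4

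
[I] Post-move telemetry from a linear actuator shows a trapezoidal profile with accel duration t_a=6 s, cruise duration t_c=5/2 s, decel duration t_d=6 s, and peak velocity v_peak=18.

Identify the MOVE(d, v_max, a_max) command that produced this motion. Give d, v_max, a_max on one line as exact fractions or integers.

a_max = 18/6 = 3
d_a = ½·18·6 = 54; d_c = 18·5/2 = 45
d = 2·54 + 45 = 153
t_c = 5/2 > 0 → v_max = v_peak = 18

d=153 v_max=18 a_max=3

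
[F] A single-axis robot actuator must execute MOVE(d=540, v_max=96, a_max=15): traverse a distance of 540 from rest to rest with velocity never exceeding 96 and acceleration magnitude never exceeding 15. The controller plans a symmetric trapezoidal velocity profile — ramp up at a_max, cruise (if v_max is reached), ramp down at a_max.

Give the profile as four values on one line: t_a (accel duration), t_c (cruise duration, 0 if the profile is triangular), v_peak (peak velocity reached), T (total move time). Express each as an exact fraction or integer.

t_a=6 t_c=0 v_peak=90 T=12

vₘ²/aₘ = 96²/15 = 3072/5
540 < 3072/5 ⇒ no cruise
v_peak = √(540·15) = √8100 = 90
t_a = 90/15 = 6; t_c = 0
T = 2·6 = 12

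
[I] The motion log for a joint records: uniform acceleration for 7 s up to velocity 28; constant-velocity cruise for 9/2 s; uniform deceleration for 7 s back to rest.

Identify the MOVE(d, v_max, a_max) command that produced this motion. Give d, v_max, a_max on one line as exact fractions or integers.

a_max = 28/7 = 4
d_a = ½·28·7 = 98; d_c = 28·9/2 = 126
d = 2·98 + 126 = 322
t_c = 9/2 > 0 ⇒ limit active, v_max = 28

d=322 v_max=28 a_max=4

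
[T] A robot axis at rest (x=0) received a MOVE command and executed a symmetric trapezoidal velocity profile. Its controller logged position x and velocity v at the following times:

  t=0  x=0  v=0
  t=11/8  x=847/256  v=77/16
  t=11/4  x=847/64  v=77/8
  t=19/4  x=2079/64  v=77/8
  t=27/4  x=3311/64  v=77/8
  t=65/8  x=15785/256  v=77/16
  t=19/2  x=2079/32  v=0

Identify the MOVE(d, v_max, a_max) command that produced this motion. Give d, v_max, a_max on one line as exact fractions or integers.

final state: t=19/2, x=2079/32, v=0 → d = 2079/32
a_max = (77/16−0)/(11/8−0) = 7/2
max v = 77/8 over t∈[11/4,27/4] → v_max = 77/8
check: 77/8·(11/4+4) = 2079/32 ✓

d=2079/32 v_max=77/8 a_max=7/2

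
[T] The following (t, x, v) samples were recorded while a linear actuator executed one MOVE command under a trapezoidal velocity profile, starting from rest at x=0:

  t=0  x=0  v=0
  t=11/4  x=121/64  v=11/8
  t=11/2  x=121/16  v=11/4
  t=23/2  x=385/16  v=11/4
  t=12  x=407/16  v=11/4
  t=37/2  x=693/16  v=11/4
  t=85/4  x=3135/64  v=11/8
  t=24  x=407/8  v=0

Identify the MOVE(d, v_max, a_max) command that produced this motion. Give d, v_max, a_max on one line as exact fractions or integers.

d=407/8 v_max=11/4 a_max=1/2

final state: t=24, x=407/8, v=0 → d = 407/8
a_max = (11/8−0)/(11/4−0) = 1/2
max v = 11/4 over t∈[11/2,37/2] → v_max = 11/4
check: 11/4·(11/2+13) = 407/8 ✓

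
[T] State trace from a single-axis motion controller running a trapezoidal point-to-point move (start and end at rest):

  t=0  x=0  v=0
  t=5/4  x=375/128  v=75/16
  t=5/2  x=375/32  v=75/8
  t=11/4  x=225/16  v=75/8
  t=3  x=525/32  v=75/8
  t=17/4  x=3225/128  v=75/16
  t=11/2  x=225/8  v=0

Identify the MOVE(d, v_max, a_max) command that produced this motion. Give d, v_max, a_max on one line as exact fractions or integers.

final state: t=11/2, x=225/8, v=0 → d = 225/8
a_max = (75/16−0)/(5/4−0) = 15/4
max v = 75/8 over t∈[5/2,3] → v_max = 75/8
check: 75/8·(5/2+1/2) = 225/8 ✓

d=225/8 v_max=75/8 a_max=15/4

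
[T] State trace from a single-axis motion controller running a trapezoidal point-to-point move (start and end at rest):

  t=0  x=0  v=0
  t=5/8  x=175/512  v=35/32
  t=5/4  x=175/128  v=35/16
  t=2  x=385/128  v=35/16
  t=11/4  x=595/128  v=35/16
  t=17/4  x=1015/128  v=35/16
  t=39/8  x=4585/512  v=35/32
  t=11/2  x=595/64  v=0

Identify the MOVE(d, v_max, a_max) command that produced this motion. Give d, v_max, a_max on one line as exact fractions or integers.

d=595/64 v_max=35/16 a_max=7/4

final state: t=11/2, x=595/64, v=0 → d = 595/64
a_max = (35/32−0)/(5/8−0) = 7/4
max v = 35/16 over t∈[5/4,17/4] → v_max = 35/16
check: 35/16·(5/4+3) = 595/64 ✓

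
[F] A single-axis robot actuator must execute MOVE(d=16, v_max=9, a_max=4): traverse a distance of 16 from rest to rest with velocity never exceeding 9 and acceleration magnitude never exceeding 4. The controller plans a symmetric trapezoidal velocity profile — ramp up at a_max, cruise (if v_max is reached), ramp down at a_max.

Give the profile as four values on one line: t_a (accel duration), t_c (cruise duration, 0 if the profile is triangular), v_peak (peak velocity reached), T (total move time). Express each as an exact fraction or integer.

v_max²/a_max = 9²/4 = 81/4
16 < 81/4 → triangular
v_peak = √(16·4) = √64 = 8
t_a = 8/4 = 2; t_c = 0
T = 2·2 = 4

t_a=2 t_c=0 v_peak=8 T=4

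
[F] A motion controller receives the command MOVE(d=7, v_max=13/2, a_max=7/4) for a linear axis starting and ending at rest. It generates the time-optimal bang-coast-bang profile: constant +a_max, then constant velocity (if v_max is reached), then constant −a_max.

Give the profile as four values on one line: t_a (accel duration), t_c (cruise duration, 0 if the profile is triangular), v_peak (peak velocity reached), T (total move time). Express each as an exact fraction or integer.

v_max²/a_max = (13/2)²/(7/4) = 169/7
7 < 169/7 so t_c = 0
v_peak = √(7·7/4) = √(49/4) = 7/2
t_a = (7/2)/(7/4) = 2; t_c = 0
T = 2·2 = 4

t_a=2 t_c=0 v_peak=7/2 T=4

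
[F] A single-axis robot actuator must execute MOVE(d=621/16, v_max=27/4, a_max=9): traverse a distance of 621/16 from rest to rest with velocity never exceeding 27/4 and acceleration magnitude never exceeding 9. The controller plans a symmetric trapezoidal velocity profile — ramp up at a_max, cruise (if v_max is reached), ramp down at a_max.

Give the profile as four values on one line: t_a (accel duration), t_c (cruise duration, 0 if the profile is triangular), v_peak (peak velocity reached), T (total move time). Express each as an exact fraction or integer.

t_a=3/4 t_c=5 v_peak=27/4 T=13/2

(v_max)²/a_max = (27/4)²/9 = 81/16
621/16 ≥ 81/16 ⇒ cruise phase
t_a = (27/4)/9 = 3/4; v_peak = 27/4
d_cruise = 621/16 − 81/16 = 135/4; t_c = (135/4)/(27/4) = 5
T = 2·3/4 + 5 = 13/2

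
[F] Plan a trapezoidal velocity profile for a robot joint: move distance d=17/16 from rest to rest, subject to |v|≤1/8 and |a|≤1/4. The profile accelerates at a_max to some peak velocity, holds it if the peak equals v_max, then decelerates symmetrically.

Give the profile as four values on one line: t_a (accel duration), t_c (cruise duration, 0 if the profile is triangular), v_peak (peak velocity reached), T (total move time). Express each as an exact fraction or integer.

v_max²/a_max = (1/8)²/(1/4) = 1/16
17/16 ≥ 1/16 → trapezoidal
t_a = (1/8)/(1/4) = 1/2; v_peak = 1/8
d_cruise = 17/16 − 1/16 = 1; t_c = 1/(1/8) = 8
T = 2·1/2 + 8 = 9

t_a=1/2 t_c=8 v_peak=1/8 T=9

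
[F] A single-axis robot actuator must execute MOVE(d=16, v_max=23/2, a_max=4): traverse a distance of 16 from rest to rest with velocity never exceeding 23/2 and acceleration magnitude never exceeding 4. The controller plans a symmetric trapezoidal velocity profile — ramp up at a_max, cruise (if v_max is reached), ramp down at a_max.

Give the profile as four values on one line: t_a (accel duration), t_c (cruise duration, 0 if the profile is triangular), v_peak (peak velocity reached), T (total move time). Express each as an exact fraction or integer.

t_a=2 t_c=0 v_peak=8 T=4

v_max²/a_max = (23/2)²/4 = 529/16
16 < 529/16 → triangular
v_peak = √(16·4) = √64 = 8
t_a = 8/4 = 2; t_c = 0
T = 2·2 = 4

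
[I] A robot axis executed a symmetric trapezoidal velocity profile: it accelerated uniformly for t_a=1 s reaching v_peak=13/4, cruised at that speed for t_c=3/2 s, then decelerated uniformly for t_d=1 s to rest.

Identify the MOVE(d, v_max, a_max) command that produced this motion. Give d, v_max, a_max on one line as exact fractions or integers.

d=65/8 v_max=13/4 a_max=13/4

a_max = (13/4)/1 = 13/4
d_a = ½·13/4·1 = 13/8; d_c = 13/4·3/2 = 39/8
d = 2·13/8 + 39/8 = 65/8
t_c = 3/2 > 0 so v_max = 13/4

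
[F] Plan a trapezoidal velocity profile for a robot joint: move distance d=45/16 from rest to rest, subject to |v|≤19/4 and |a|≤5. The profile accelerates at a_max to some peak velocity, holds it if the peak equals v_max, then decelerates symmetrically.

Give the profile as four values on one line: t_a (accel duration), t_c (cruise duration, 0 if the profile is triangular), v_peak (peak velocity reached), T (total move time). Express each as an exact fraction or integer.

t_a=3/4 t_c=0 v_peak=15/4 T=3/2

v_max²/a_max = (19/4)²/5 = 361/80
45/16 < 361/80 ⇒ no cruise
v_peak = √(45/16·5) = √(225/16) = 15/4
t_a = (15/4)/5 = 3/4; t_c = 0
T = 2·3/4 = 3/2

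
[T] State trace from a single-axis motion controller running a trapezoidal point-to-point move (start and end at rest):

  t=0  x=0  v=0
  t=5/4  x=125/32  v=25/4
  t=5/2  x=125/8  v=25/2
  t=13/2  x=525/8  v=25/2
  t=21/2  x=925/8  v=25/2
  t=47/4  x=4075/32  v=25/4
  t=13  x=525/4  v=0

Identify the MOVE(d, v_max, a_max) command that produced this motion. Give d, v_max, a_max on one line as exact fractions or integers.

d=525/4 v_max=25/2 a_max=5

final state: t=13, x=525/4, v=0 → d = 525/4
a_max = (25/4−0)/(5/4−0) = 5
max v = 25/2 over t∈[5/2,21/2] → v_max = 25/2
check: 25/2·(5/2+8) = 525/4 ✓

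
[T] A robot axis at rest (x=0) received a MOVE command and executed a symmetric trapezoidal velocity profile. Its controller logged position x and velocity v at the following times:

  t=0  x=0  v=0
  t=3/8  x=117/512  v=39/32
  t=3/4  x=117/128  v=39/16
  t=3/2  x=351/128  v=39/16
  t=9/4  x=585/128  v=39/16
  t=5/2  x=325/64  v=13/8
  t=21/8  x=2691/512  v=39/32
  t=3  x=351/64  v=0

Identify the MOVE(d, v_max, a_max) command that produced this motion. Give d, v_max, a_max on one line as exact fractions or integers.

final state: t=3, x=351/64, v=0 → d = 351/64
a_max = (39/32−0)/(3/8−0) = 13/4
max v = 39/16 over t∈[3/4,9/4] → v_max = 39/16
check: 39/16·(3/4+3/2) = 351/64 ✓

d=351/64 v_max=39/16 a_max=13/4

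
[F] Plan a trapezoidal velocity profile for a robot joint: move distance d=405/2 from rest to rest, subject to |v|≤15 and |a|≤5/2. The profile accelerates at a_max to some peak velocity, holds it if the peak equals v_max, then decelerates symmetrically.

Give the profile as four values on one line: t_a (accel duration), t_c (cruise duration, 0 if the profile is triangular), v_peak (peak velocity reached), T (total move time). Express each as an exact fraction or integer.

t_a=6 t_c=15/2 v_peak=15 T=39/2

(v_max)²/a_max = 15²/(5/2) = 90
405/2 ≥ 90 → trapezoidal
t_a = 15/(5/2) = 6; v_peak = 15
d_cruise = 405/2 − 90 = 225/2; t_c = (225/2)/15 = 15/2
T = 2·6 + 15/2 = 39/2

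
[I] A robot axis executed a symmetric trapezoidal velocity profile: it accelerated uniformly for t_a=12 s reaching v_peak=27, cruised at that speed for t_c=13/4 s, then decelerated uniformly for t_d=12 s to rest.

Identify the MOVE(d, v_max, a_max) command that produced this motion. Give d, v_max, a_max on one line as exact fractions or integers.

a_max = 27/12 = 9/4
d_a = ½·27·12 = 162; d_c = 27·13/4 = 351/4
d = 2·162 + 351/4 = 1647/4
t_c = 13/4 > 0 → v_max = v_peak = 27

d=1647/4 v_max=27 a_max=9/4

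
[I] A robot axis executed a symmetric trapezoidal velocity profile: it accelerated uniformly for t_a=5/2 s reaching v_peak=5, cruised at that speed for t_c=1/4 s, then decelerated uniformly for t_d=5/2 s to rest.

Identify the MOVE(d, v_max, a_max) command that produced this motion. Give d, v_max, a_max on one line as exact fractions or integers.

a_max = 5/(5/2) = 2
d_a = ½·5·5/2 = 25/4; d_c = 5·1/4 = 5/4
d = 2·25/4 + 5/4 = 55/4
t_c = 1/4 > 0 → v_max = v_peak = 5

d=55/4 v_max=5 a_max=2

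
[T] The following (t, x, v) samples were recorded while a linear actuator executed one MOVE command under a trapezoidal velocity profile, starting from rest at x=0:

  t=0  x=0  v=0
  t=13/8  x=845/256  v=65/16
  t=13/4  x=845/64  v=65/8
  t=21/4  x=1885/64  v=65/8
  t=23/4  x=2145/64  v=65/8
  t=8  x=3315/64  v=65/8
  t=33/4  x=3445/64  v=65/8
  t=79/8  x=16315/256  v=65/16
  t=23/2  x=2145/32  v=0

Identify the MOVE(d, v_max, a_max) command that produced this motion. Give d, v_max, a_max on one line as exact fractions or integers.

final state: t=23/2, x=2145/32, v=0 → d = 2145/32
a_max = (65/16−0)/(13/8−0) = 5/2
max v = 65/8 over t∈[13/4,33/4] → v_max = 65/8
check: 65/8·(13/4+5) = 2145/32 ✓

d=2145/32 v_max=65/8 a_max=5/2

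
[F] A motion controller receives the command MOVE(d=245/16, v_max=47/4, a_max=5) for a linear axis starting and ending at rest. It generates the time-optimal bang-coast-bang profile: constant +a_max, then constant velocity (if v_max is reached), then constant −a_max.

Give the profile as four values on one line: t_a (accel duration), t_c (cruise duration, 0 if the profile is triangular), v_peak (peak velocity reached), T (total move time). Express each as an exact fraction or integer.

v_max²/a_max = (47/4)²/5 = 2209/80
245/16 < 2209/80 ⇒ no cruise
v_peak = √(245/16·5) = √(1225/16) = 35/4
t_a = (35/4)/5 = 7/4; t_c = 0
T = 2·7/4 = 7/2

t_a=7/4 t_c=0 v_peak=35/4 T=7/2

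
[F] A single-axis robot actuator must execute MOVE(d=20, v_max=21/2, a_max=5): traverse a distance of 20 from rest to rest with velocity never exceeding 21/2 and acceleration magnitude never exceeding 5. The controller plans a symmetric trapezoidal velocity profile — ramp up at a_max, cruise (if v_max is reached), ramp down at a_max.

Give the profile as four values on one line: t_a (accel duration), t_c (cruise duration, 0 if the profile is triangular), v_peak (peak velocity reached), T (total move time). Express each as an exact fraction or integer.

t_a=2 t_c=0 v_peak=10 T=4

(v_max)²/a_max = (21/2)²/5 = 441/20
20 < 441/20 → triangular
v_peak = √(20·5) = √100 = 10
t_a = 10/5 = 2; t_c = 0
T = 2·2 = 4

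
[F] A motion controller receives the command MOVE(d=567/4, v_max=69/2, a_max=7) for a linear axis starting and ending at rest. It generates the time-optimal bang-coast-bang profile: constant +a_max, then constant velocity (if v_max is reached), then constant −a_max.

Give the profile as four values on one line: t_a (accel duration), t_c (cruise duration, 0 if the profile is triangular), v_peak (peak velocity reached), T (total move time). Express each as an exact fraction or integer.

vₘ²/aₘ = (69/2)²/7 = 4761/28
567/4 < 4761/28 ⇒ no cruise
v_peak = √(567/4·7) = √(3969/4) = 63/2
t_a = (63/2)/7 = 9/2; t_c = 0
T = 2·9/2 = 9

t_a=9/2 t_c=0 v_peak=63/2 T=9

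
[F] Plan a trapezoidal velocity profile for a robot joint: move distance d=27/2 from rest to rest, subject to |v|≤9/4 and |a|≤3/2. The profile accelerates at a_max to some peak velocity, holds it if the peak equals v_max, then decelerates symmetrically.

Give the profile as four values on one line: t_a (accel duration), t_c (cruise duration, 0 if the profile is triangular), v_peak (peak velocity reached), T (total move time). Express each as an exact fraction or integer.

vₘ²/aₘ = (9/4)²/(3/2) = 27/8
27/2 ≥ 27/8 so v_max reached
t_a = (9/4)/(3/2) = 3/2; v_peak = 9/4
d_cruise = 27/2 − 27/8 = 81/8; t_c = (81/8)/(9/4) = 9/2
T = 2·3/2 + 9/2 = 15/2

t_a=3/2 t_c=9/2 v_peak=9/4 T=15/2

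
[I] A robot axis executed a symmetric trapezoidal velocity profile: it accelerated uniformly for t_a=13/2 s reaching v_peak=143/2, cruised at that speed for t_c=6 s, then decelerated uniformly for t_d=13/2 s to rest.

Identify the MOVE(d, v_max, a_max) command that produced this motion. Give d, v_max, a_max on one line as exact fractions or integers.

d=3575/4 v_max=143/2 a_max=11

a_max = (143/2)/(13/2) = 11
d_a = ½·143/2·13/2 = 1859/8; d_c = 143/2·6 = 429
d = 2·1859/8 + 429 = 3575/4
t_c = 6 > 0 ⇒ limit active, v_max = 143/2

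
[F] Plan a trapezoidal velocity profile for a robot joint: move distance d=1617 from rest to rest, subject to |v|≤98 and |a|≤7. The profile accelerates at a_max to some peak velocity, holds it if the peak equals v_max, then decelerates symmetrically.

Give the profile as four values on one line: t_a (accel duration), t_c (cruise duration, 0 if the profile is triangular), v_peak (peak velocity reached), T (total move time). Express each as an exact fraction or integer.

v_max²/a_max = 98²/7 = 1372
1617 ≥ 1372 ⇒ cruise phase
t_a = 98/7 = 14; v_peak = 98
d_cruise = 1617 − 1372 = 245; t_c = 245/98 = 5/2
T = 2·14 + 5/2 = 61/2

t_a=14 t_c=5/2 v_peak=98 T=61/2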